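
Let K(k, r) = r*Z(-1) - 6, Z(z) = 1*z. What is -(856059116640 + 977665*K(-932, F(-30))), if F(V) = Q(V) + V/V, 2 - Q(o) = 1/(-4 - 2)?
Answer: -5136300928265/6 ≈ -8.5605e+11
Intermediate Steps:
Q(o) = 13/6 (Q(o) = 2 - 1/(-4 - 2) = 2 - 1/(-6) = 2 - 1*(-1/6) = 2 + 1/6 = 13/6)
Z(z) = z
F(V) = 19/6 (F(V) = 13/6 + V/V = 13/6 + 1 = 19/6)
K(k, r) = -6 - r (K(k, r) = r*(-1) - 6 = -r - 6 = -6 - r)
-(856059116640 + 977665*K(-932, F(-30))) = -(856053250650 - 18575635/6) = -977665/(1/(875616 + (-6 - 19/6))) = -977665/(1/(875616 - 55/6)) = -977665/(1/(5253641/6)) = -977665/6/5253641 = -977665*5253641/6 = -5136300928265/6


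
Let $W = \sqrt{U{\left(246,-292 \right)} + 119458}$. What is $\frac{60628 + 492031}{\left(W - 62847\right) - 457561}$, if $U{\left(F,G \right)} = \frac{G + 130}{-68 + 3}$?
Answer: $- \frac{667661811310}{628699423401} - \frac{552659 \sqrt{2575105}}{1257398846802} \approx -1.0627$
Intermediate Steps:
$U{\left(F,G \right)} = -2 - \frac{G}{65}$ ($U{\left(F,G \right)} = \frac{130 + G}{-65} = \left(130 + G\right) \left(- \frac{1}{65}\right) = -2 - \frac{G}{65}$)
$W = \frac{14 \sqrt{2575105}}{65}$ ($W = \sqrt{\left(-2 - - \frac{292}{65}\right) + 119458} = \sqrt{\left(-2 + \frac{292}{65}\right) + 119458} = \sqrt{\frac{162}{65} + 119458} = \sqrt{\frac{7764932}{65}} = \frac{14 \sqrt{2575105}}{65} \approx 345.63$)
$\frac{60628 + 492031}{\left(W - 62847\right) - 457561} = \frac{60628 + 492031}{\left(\frac{14 \sqrt{2575105}}{65} - 62847\right) - 457561} = \frac{552659}{\left(-62847 + \frac{14 \sqrt{2575105}}{65}\right) - 457561} = \frac{552659}{-520408 + \frac{14 \sqrt{2575105}}{65}}$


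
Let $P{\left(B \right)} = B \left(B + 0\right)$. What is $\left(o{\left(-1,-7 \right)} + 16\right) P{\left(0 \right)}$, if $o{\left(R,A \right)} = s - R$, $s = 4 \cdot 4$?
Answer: $0$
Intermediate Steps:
$s = 16$
$o{\left(R,A \right)} = 16 - R$
$P{\left(B \right)} = B^{2}$ ($P{\left(B \right)} = B B = B^{2}$)
$\left(o{\left(-1,-7 \right)} + 16\right) P{\left(0 \right)} = \left(\left(16 - -1\right) + 16\right) 0^{2} = \left(\left(16 + 1\right) + 16\right) 0 = \left(17 + 16\right) 0 = 33 \cdot 0 = 0$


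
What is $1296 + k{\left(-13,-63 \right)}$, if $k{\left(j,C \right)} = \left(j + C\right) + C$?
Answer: $1157$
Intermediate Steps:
$k{\left(j,C \right)} = j + 2 C$ ($k{\left(j,C \right)} = \left(C + j\right) + C = j + 2 C$)
$1296 + k{\left(-13,-63 \right)} = 1296 + \left(-13 + 2 \left(-63\right)\right) = 1296 - 139 = 1157$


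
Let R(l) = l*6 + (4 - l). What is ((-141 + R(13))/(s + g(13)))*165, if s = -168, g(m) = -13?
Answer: 11880/181 ≈ 65.635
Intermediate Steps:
R(l) = 4 + 5*l (R(l) = 6*l + (4 - l) = 4 + 5*l)
((-141 + R(13))/(s + g(13)))*165 = ((-141 + (4 + 5*13))/(-168 - 13))*165 = ((-141 + (4 + 65))/(-181))*165 = ((-141 + 69)*(-1/181))*165 = -72*(-1/181)*165 = (72/181)*165 = 11880/181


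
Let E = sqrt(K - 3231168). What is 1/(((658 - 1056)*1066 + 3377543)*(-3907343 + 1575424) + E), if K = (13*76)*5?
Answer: -6886798084725/47427987859771928281551853 - 2*I*sqrt(806557)/47427987859771928281551853 ≈ -1.4521e-13 - 3.7872e-23*I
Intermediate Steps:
K = 4940 (K = 988*5 = 4940)
E = 2*I*sqrt(806557) (E = sqrt(4940 - 3231168) = sqrt(-3226228) = 2*I*sqrt(806557) ≈ 1796.2*I)
1/(((658 - 1056)*1066 + 3377543)*(-3907343 + 1575424) + E) = 1/(((658 - 1056)*1066 + 3377543)*(-3907343 + 1575424) + 2*I*sqrt(806557)) = 1/((-398*1066 + 3377543)*(-2331919) + 2*I*sqrt(806557)) = 1/((-424268 + 3377543)*(-2331919) + 2*I*sqrt(806557)) = 1/(2953275*(-2331919) + 2*I*sqrt(806557)) = 1/(-6886798084725 + 2*I*sqrt(806557))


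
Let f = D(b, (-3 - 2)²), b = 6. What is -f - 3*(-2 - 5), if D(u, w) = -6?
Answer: 27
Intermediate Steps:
f = -6
-f - 3*(-2 - 5) = -1*(-6) - 3*(-2 - 5) = 6 - 3*(-7) = 6 + 21 = 27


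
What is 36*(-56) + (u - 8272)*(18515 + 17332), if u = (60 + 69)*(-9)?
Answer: -338146767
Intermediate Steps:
u = -1161 (u = 129*(-9) = -1161)
36*(-56) + (u - 8272)*(18515 + 17332) = 36*(-56) + (-1161 - 8272)*(18515 + 17332) = -2016 - 9433*35847 = -2016 - 338144751 = -338146767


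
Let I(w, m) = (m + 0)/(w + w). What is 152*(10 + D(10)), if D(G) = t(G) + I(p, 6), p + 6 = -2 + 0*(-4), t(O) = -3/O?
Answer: 7087/5 ≈ 1417.4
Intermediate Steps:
p = -8 (p = -6 + (-2 + 0*(-4)) = -6 + (-2 + 0) = -6 - 2 = -8)
I(w, m) = m/(2*w) (I(w, m) = m/((2*w)) = m*(1/(2*w)) = m/(2*w))
D(G) = -3/8 - 3/G (D(G) = -3/G + (½)*6/(-8) = -3/G + (½)*6*(-⅛) = -3/G - 3/8 = -3/8 - 3/G)
152*(10 + D(10)) = 152*(10 + (-3/8 - 3/10)) = 152*(10 - 27/40) = 152*(373/40) = 7087/5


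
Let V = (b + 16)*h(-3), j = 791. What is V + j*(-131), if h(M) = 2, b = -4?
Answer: -103597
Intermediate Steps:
V = 24 (V = (-4 + 16)*2 = 12*2 = 24)
V + j*(-131) = 24 + 791*(-131) = 24 - 103621 = -103597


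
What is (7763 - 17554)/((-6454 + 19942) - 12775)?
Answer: -9791/713 ≈ -13.732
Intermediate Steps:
(7763 - 17554)/((-6454 + 19942) - 12775) = -9791/(13488 - 12775) = -9791/713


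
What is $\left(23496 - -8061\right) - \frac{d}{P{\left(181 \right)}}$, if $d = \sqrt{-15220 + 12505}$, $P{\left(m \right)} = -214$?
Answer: $31557 + \frac{i \sqrt{2715}}{214} \approx 31557.0 + 0.24348 i$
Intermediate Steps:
$d = i \sqrt{2715}$ ($d = \sqrt{-2715} = i \sqrt{2715} \approx 52.106 i$)
$\left(23496 - -8061\right) - \frac{d}{P{\left(181 \right)}} = \left(23496 - -8061\right) - \frac{i \sqrt{2715}}{-214} = \left(23496 + 8061\right) - i \sqrt{2715} \left(- \frac{1}{214}\right) = 31557 - - \frac{i \sqrt{2715}}{214} = 31557 + \frac{i \sqrt{2715}}{214}$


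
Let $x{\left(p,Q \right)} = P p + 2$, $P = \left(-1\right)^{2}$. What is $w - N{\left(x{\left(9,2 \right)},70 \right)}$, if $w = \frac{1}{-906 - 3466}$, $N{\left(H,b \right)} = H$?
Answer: $- \frac{48093}{4372} \approx -11.0$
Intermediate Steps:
$P = 1$
$x{\left(p,Q \right)} = 2 + p$ ($x{\left(p,Q \right)} = 1 p + 2 = p + 2 = 2 + p$)
$w = - \frac{1}{4372}$ ($w = \frac{1}{-4372} = - \frac{1}{4372} \approx -0.00022873$)
$w - N{\left(x{\left(9,2 \right)},70 \right)} = - \frac{1}{4372} - \left(2 + 9\right) = - \frac{1}{4372} - 11 = - \frac{48093}{4372}$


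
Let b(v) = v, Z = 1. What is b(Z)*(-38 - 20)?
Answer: -58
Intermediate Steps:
b(Z)*(-38 - 20) = 1*(-38 - 20) = 1*(-58) = -58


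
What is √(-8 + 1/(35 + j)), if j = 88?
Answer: I*√120909/123 ≈ 2.827*I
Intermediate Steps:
√(-8 + 1/(35 + j)) = √(-8 + 1/(35 + 88)) = √(-8 + 1/123) = √(-983/123) = I*√120909/123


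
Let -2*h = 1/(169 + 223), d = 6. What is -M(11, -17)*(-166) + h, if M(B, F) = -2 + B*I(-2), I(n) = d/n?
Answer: -4555041/784 ≈ -5810.0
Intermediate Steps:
I(n) = 6/n
h = -1/784 (h = -1/(2*(169 + 223)) = -1/2/392 = -1/2*1/392 = -1/784 ≈ -0.0012755)
M(B, F) = -2 - 3*B (M(B, F) = -2 + B*(6/(-2)) = -2 + B*(6*(-1/2)) = -2 + B*(-3) = -2 - 3*B)
-M(11, -17)*(-166) + h = -(-2 - 3*11)*(-166) - 1/784 = -(-2 - 33)*(-166) - 1/784 = -1*(-35)*(-166) - 1/784 = 35*(-166) - 1/784 = -5810 - 1/784 = -4555041/784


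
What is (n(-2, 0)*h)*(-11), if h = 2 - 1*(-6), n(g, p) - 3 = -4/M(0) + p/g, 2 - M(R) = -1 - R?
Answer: -440/3 ≈ -146.67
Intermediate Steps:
M(R) = 3 + R (M(R) = 2 - (-1 - R) = 2 + (1 + R) = 3 + R)
n(g, p) = 5/3 + p/g (n(g, p) = 3 + (-4/(3 + 0) + p/g) = 3 + (-4/3 + p/g) = 5/3 + p/g)
h = 8 (h = 2 + 6 = 8)
(n(-2, 0)*h)*(-11) = ((5/3 + 0/(-2))*8)*(-11) = ((5/3 + 0*(-1/2))*8)*(-11) = ((5/3 + 0)*8)*(-11) = ((5/3)*8)*(-11) = (40/3)*(-11) = -440/3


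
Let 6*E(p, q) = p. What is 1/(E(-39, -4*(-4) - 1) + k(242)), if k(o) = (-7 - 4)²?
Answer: 2/229 ≈ 0.0087336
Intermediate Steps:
E(p, q) = p/6
k(o) = 121 (k(o) = (-11)² = 121)
1/(E(-39, -4*(-4) - 1) + k(242)) = 1/((⅙)*(-39) + 121) = 1/(-13/2 + 121) = 1/(229/2) = 2/229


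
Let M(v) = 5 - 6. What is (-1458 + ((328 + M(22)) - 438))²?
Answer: 2461761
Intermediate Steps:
M(v) = -1
(-1458 + ((328 + M(22)) - 438))² = (-1458 + ((328 - 1) - 438))² = (-1458 + (327 - 438))² = (-1458 - 111)² = (-1569)² = 2461761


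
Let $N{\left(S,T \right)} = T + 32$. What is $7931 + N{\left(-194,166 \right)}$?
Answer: $8129$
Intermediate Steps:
$N{\left(S,T \right)} = 32 + T$
$7931 + N{\left(-194,166 \right)} = 7931 + \left(32 + 166\right) = 7931 + 198 = 8129$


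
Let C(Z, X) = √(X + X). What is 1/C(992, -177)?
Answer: -I*√354/354 ≈ -0.053149*I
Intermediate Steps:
C(Z, X) = √2*√X (C(Z, X) = √(2*X) = √2*√X)
1/C(992, -177) = 1/(√2*√(-177)) = 1/(√2*(I*√177)) = 1/(I*√354) = -I*√354/354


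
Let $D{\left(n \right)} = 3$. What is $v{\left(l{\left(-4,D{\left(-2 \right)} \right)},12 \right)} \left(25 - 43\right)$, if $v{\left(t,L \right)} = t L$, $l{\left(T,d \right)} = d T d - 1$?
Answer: $7992$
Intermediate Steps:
$l{\left(T,d \right)} = -1 + T d^{2}$ ($l{\left(T,d \right)} = T d d - 1 = T d^{2} - 1 = -1 + T d^{2}$)
$v{\left(t,L \right)} = L t$
$v{\left(l{\left(-4,D{\left(-2 \right)} \right)},12 \right)} \left(25 - 43\right) = 12 \left(-1 - 4 \cdot 3^{2}\right) \left(25 - 43\right) = 12 \left(-1 - 36\right) \left(-18\right) = 12 \left(-37\right) \left(-18\right) = \left(-444\right) \left(-18\right) = 7992$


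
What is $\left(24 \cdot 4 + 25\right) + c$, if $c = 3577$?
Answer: $3698$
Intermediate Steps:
$\left(24 \cdot 4 + 25\right) + c = \left(24 \cdot 4 + 25\right) + 3577 = \left(96 + 25\right) + 3577 = 121 + 3577 = 3698$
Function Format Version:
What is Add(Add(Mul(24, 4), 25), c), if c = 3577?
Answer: 3698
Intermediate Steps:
Add(Add(Mul(24, 4), 25), c) = Add(Add(Mul(24, 4), 25), 3577) = Add(Add(96, 25), 3577) = Add(121, 3577) = 3698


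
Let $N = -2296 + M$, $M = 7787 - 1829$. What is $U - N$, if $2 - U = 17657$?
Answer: $-21317$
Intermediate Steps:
$M = 5958$
$U = -17655$ ($U = 2 - 17657 = -17655$)
$N = 3662$ ($N = -2296 + 5958 = 3662$)
$U - N = -17655 - 3662 = -21317$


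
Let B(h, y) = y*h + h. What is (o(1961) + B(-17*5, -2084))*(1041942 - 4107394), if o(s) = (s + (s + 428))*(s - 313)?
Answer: -22518365901460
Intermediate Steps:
B(h, y) = h + h*y (B(h, y) = h*y + h = h + h*y)
o(s) = (-313 + s)*(428 + 2*s) (o(s) = (s + (428 + s))*(-313 + s) = (428 + 2*s)*(-313 + s) = (-313 + s)*(428 + 2*s))
(o(1961) + B(-17*5, -2084))*(1041942 - 4107394) = ((-133964 - 198*1961 + 2*1961²) + (-17*5)*(1 - 2084))*(1041942 - 4107394) = ((-133964 - 388278 + 2*3845521) - 85*(-2083))*(-3065452) = ((-133964 - 388278 + 7691042) + 177055)*(-3065452) = (7168800 + 177055)*(-3065452) = 7345855*(-3065452) = -22518365901460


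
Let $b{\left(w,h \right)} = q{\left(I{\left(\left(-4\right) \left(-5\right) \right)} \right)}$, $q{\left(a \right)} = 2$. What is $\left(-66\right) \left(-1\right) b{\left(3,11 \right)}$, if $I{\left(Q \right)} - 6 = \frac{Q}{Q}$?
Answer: $132$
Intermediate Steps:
$I{\left(Q \right)} = 7$ ($I{\left(Q \right)} = 6 + \frac{Q}{Q} = 6 + 1 = 7$)
$b{\left(w,h \right)} = 2$
$\left(-66\right) \left(-1\right) b{\left(3,11 \right)} = \left(-66\right) \left(-1\right) 2 = 66 \cdot 2 = 132$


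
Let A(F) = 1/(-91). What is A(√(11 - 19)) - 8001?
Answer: -728092/91 ≈ -8001.0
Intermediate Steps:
A(F) = -1/91
A(√(11 - 19)) - 8001 = -1/91 - 8001 = -728092/91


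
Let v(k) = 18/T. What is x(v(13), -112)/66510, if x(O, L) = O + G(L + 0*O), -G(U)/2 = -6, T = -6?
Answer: 1/7390 ≈ 0.00013532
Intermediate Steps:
G(U) = 12 (G(U) = -2*(-6) = 12)
v(k) = -3 (v(k) = 18/(-6) = 18*(-⅙) = -3)
x(O, L) = 12 + O (x(O, L) = O + 12 = 12 + O)
x(v(13), -112)/66510 = (12 - 3)/66510 = 9*(1/66510) = 1/7390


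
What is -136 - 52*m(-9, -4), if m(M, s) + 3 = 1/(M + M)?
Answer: 206/9 ≈ 22.889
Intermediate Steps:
m(M, s) = -3 + 1/(2*M) (m(M, s) = -3 + 1/(M + M) = -3 + 1/(2*M))
-136 - 52*m(-9, -4) = -136 - 52*(-3 + (½)/(-9)) = -136 - 52*(-3 + (½)*(-⅑)) = -136 - 52*(-3 - 1/18) = -136 - 52*(-55/18) = -136 + 1430/9 = 206/9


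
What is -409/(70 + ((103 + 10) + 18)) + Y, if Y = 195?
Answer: 38786/201 ≈ 192.97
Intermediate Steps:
-409/(70 + ((103 + 10) + 18)) + Y = -409/(70 + ((103 + 10) + 18)) + 195 = -409/(70 + (113 + 18)) + 195 = -409/(70 + 131) + 195 = -409/201 + 195 = 38786/201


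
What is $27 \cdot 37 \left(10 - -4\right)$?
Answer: $13986$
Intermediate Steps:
$27 \cdot 37 \left(10 - -4\right) = 999 \left(10 + 4\right) = 999 \cdot 14 = 13986$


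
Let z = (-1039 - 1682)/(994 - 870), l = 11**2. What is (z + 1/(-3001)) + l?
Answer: 36861159/372124 ≈ 99.056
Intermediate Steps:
l = 121
z = -2721/124 ≈ -21.944
(z + 1/(-3001)) + l = (-2721/124 + 1/(-3001)) + 121 = (-2721/124 - 1/3001) + 121 = -8165845/372124 + 121 = 36861159/372124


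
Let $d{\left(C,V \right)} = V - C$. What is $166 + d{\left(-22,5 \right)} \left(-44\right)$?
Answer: $-1022$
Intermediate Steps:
$166 + d{\left(-22,5 \right)} \left(-44\right) = 166 + \left(5 - -22\right) \left(-44\right) = 166 + \left(5 + 22\right) \left(-44\right) = 166 + 27 \left(-44\right) = 166 - 1188 = -1022$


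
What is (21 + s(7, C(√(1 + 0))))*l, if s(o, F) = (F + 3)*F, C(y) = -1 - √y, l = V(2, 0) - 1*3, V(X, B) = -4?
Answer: -133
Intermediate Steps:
l = -7 (l = -4 - 1*3 = -4 - 3 = -7)
s(o, F) = F*(3 + F) (s(o, F) = (3 + F)*F = F*(3 + F))
(21 + s(7, C(√(1 + 0))))*l = (21 + (-1 - √(√(1 + 0)))*(3 + (-1 - √(√(1 + 0)))))*(-7) = (21 + (-1 - √(√1))*(3 + (-1 - √(√1))))*(-7) = (21 + (-1 - √1)*(3 + (-1 - √1)))*(-7) = (21 + (-1 - 1*1)*(3 + (-1 - 1*1)))*(-7) = (21 + (-1 - 1)*(3 + (-1 - 1)))*(-7) = (21 - 2*(3 - 2))*(-7) = (21 - 2*1)*(-7) = (21 - 2)*(-7) = 19*(-7) = -133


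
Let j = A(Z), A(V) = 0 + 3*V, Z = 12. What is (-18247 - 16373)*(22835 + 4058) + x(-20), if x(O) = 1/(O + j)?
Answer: -14896570559/16 ≈ -9.3104e+8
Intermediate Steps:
A(V) = 3*V
j = 36 (j = 3*12 = 36)
x(O) = 1/(36 + O) (x(O) = 1/(O + 36) = 1/(36 + O))
(-18247 - 16373)*(22835 + 4058) + x(-20) = (-18247 - 16373)*(22835 + 4058) + 1/(36 - 20) = -34620*26893 + 1/16 = -931035660 + 1/16 = -14896570559/16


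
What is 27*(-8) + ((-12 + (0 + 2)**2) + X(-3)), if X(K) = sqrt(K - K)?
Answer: -224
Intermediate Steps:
X(K) = 0 (X(K) = sqrt(0) = 0)
27*(-8) + ((-12 + (0 + 2)**2) + X(-3)) = 27*(-8) + ((-12 + (0 + 2)**2) + 0) = -216 + ((-12 + 2**2) + 0) = -216 + ((-12 + 4) + 0) = -216 + (-8 + 0) = -216 - 8 = -224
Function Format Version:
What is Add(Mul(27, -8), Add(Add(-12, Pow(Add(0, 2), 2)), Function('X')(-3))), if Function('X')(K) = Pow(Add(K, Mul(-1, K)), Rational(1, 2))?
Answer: -224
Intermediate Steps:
Function('X')(K) = 0 (Function('X')(K) = Pow(0, Rational(1, 2)) = 0)
Add(Mul(27, -8), Add(Add(-12, Pow(Add(0, 2), 2)), Function('X')(-3))) = Add(Mul(27, -8), Add(Add(-12, Pow(Add(0, 2), 2)), 0)) = Add(-216, Add(Add(-12, Pow(2, 2)), 0)) = Add(-216, Add(Add(-12, 4), 0)) = Add(-216, Add(-8, 0)) = Add(-216, -8) = -224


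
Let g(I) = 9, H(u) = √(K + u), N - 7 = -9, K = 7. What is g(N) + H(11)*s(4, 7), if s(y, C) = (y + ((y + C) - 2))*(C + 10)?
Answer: 9 + 663*√2 ≈ 946.62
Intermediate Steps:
N = -2 (N = 7 - 9 = -2)
H(u) = √(7 + u)
s(y, C) = (10 + C)*(-2 + C + 2*y) (s(y, C) = (y + ((C + y) - 2))*(10 + C) = (y + (-2 + C + y))*(10 + C) = (-2 + C + 2*y)*(10 + C) = (10 + C)*(-2 + C + 2*y))
g(N) + H(11)*s(4, 7) = 9 + √(7 + 11)*(-20 + 7² + 8*7 + 20*4 + 2*7*4) = 9 + √18*(-20 + 49 + 56 + 80 + 56) = 9 + (3*√2)*221 = 9 + 663*√2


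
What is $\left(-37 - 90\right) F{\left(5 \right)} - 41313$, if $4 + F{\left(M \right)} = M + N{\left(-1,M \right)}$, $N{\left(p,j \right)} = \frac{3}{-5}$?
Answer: $- \frac{206819}{5} \approx -41364.0$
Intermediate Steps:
$N{\left(p,j \right)} = - \frac{3}{5}$ ($N{\left(p,j \right)} = 3 \left(- \frac{1}{5}\right) = - \frac{3}{5}$)
$F{\left(M \right)} = - \frac{23}{5} + M$ ($F{\left(M \right)} = -4 + \left(M - \frac{3}{5}\right) = -4 + \left(- \frac{3}{5} + M\right) = - \frac{23}{5} + M$)
$\left(-37 - 90\right) F{\left(5 \right)} - 41313 = \left(-37 - 90\right) \left(- \frac{23}{5} + 5\right) - 41313 = \left(-127\right) \frac{2}{5} - 41313 = - \frac{254}{5} - 41313 = - \frac{206819}{5}$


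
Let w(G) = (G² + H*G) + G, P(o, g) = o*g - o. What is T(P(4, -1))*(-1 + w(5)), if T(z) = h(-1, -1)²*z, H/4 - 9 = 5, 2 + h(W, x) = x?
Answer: -22248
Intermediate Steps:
P(o, g) = -o + g*o (P(o, g) = g*o - o = -o + g*o)
h(W, x) = -2 + x
H = 56 (H = 36 + 4*5 = 36 + 20 = 56)
T(z) = 9*z (T(z) = (-2 - 1)²*z = (-3)²*z = 9*z)
w(G) = G² + 57*G (w(G) = (G² + 56*G) + G = G² + 57*G)
T(P(4, -1))*(-1 + w(5)) = (9*(4*(-1 - 1)))*(-1 + 5*(57 + 5)) = (9*(4*(-2)))*(-1 + 5*62) = (9*(-8))*(-1 + 310) = -72*309 = -22248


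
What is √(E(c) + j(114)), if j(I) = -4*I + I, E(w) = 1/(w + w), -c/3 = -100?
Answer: I*√1231194/60 ≈ 18.493*I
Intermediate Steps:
c = 300 (c = -3*(-100) = 300)
E(w) = 1/(2*w)
j(I) = -3*I
√(E(c) + j(114)) = √((½)/300 - 3*114) = √((½)*(1/300) - 342) = √(1/600 - 342) = √(-205199/600) = I*√1231194/60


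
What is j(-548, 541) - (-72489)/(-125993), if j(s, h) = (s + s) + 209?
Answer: -111828280/125993 ≈ -887.58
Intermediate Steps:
j(s, h) = 209 + 2*s (j(s, h) = 2*s + 209 = 209 + 2*s)
j(-548, 541) - (-72489)/(-125993) = (209 + 2*(-548)) - (-72489)/(-125993) = (209 - 1096) - (-72489)*(-1)/125993 = -887 - 1*72489/125993 = -887 - 72489/125993 = -111828280/125993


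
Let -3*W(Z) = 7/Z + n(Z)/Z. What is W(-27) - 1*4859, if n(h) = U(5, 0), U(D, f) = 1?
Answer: -393571/81 ≈ -4858.9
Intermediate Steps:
n(h) = 1
W(Z) = -8/(3*Z) (W(Z) = -(7/Z + 1/Z)/3 = -8/(3*Z))
W(-27) - 1*4859 = -8/3/(-27) - 1*4859 = -8/3*(-1/27) - 4859 = 8/81 - 4859 = -393571/81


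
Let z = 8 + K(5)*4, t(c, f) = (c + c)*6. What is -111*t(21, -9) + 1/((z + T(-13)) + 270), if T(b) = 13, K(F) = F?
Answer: -8699291/311 ≈ -27972.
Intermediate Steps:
t(c, f) = 12*c (t(c, f) = (2*c)*6 = 12*c)
z = 28 (z = 8 + 5*4 = 8 + 20 = 28)
-111*t(21, -9) + 1/((z + T(-13)) + 270) = -1332*21 + 1/((28 + 13) + 270) = -111*252 + 1/(41 + 270) = -27972 + 1/311 = -8699291/311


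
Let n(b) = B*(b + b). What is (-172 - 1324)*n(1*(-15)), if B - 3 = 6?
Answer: 403920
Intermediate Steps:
B = 9 (B = 3 + 6 = 9)
n(b) = 18*b (n(b) = 9*(b + b) = 9*(2*b) = 18*b)
(-172 - 1324)*n(1*(-15)) = (-172 - 1324)*(18*(1*(-15))) = -26928*(-15) = -1496*(-270) = 403920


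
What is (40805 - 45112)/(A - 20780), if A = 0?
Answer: 4307/20780 ≈ 0.20727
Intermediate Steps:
(40805 - 45112)/(A - 20780) = (40805 - 45112)/(0 - 20780) = -4307/(-20780) = -4307*(-1/20780) = 4307/20780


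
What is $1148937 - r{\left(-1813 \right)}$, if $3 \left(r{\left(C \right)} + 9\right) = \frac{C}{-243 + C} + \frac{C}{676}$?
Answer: $\frac{399217581439}{347464} \approx 1.1489 \cdot 10^{6}$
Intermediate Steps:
$r{\left(C \right)} = -9 + \frac{C}{2028} + \frac{C}{3 \left(-243 + C\right)}$ ($r{\left(C \right)} = -9 + \frac{\frac{C}{-243 + C} + \frac{C}{676}}{3} = -9 + \frac{\frac{C}{676} + \frac{C}{-243 + C}}{3} = -9 + \left(\frac{C}{2028} + \frac{C}{3 \left(-243 + C\right)}\right) = -9 + \frac{C}{2028} + \frac{C}{3 \left(-243 + C\right)}$)
$1148937 - r{\left(-1813 \right)} = 1148937 - \frac{4435236 + \left(-1813\right)^{2} - -32305847}{2028 \left(-243 - 1813\right)} = 1148937 - \frac{4435236 + 3286969 + 32305847}{2028 \left(-2056\right)} = 1148937 - \frac{1}{2028} \left(- \frac{1}{2056}\right) 40028052 = 1148937 - - \frac{3335671}{347464} = 1148937 + \frac{3335671}{347464} = \frac{399217581439}{347464}$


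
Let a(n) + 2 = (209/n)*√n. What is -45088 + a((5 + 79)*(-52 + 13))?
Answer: -45090 - 209*I*√91/546 ≈ -45090.0 - 3.6515*I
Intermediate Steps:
a(n) = -2 + 209/√n (a(n) = -2 + (209/n)*√n = -2 + 209/√n)
-45088 + a((5 + 79)*(-52 + 13)) = -45088 + (-2 + 209/√((5 + 79)*(-52 + 13))) = -45088 + (-2 + 209/√(84*(-39))) = -45088 + (-2 + 209/√(-3276)) = -45088 + (-2 + 209*(-I*√91/546)) = -45088 + (-2 - 209*I*√91/546) = -45090 - 209*I*√91/546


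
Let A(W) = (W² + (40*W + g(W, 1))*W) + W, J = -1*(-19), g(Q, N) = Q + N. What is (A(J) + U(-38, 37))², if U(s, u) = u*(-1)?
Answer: 229916569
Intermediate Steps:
g(Q, N) = N + Q
U(s, u) = -u
J = 19
A(W) = W + W² + W*(1 + 41*W) (A(W) = (W² + (40*W + (1 + W))*W) + W = (W² + (1 + 41*W)*W) + W = (W² + W*(1 + 41*W)) + W = W + W² + W*(1 + 41*W))
(A(J) + U(-38, 37))² = (2*19*(1 + 21*19) - 1*37)² = (2*19*(1 + 399) - 37)² = (2*19*400 - 37)² = (15200 - 37)² = 15163² = 229916569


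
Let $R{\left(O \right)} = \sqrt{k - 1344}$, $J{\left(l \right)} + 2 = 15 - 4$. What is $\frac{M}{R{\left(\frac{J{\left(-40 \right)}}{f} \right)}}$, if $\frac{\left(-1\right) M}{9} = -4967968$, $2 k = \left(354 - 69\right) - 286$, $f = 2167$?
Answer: $- \frac{44711712 i \sqrt{5378}}{2689} \approx - 1.2194 \cdot 10^{6} i$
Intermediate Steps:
$J{\left(l \right)} = 9$ ($J{\left(l \right)} = -2 + \left(15 - 4\right) = -2 + 11 = 9$)
$k = - \frac{1}{2}$ ($k = \frac{\left(354 - 69\right) - 286}{2} = \frac{285 - 286}{2} = \frac{1}{2} \left(-1\right) = - \frac{1}{2} \approx -0.5$)
$R{\left(O \right)} = \frac{i \sqrt{5378}}{2}$ ($R{\left(O \right)} = \sqrt{- \frac{1}{2} - 1344} = \sqrt{- \frac{2689}{2}} = \frac{i \sqrt{5378}}{2}$)
$M = 44711712$ ($M = \left(-9\right) \left(-4967968\right) = 44711712$)
$\frac{M}{R{\left(\frac{J{\left(-40 \right)}}{f} \right)}} = \frac{44711712}{\frac{1}{2} i \sqrt{5378}} = 44711712 \left(- \frac{i \sqrt{5378}}{2689}\right) = - \frac{44711712 i \sqrt{5378}}{2689}$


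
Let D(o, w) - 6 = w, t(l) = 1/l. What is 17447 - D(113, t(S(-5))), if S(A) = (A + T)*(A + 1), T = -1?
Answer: 418583/24 ≈ 17441.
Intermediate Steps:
S(A) = (1 + A)*(-1 + A) (S(A) = (A - 1)*(A + 1) = (-1 + A)*(1 + A) = (1 + A)*(-1 + A))
D(o, w) = 6 + w
17447 - D(113, t(S(-5))) = 17447 - (6 + 1/(-1 + (-5)²)) = 17447 - (6 + 1/(-1 + 25)) = 17447 - (6 + 1/24) = 17447 - 1*145/24 = 17447 - 145/24 = 418583/24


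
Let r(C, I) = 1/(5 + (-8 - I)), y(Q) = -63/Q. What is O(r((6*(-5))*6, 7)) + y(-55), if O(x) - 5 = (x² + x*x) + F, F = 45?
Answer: 28141/550 ≈ 51.165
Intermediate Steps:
r(C, I) = 1/(-3 - I)
O(x) = 50 + 2*x² (O(x) = 5 + ((x² + x*x) + 45) = 5 + ((x² + x²) + 45) = 5 + (2*x² + 45) = 5 + (45 + 2*x²) = 50 + 2*x²)
O(r((6*(-5))*6, 7)) + y(-55) = (50 + 2*(-1/(3 + 7))²) - 63/(-55) = (50 + 2*(-1/10)²) - 63*(-1/55) = (50 + 2*(-1*⅒)²) + 63/55 = (50 + 2*(-⅒)²) + 63/55 = (50 + 2*(1/100)) + 63/55 = (50 + 1/50) + 63/55 = 2501/50 + 63/55 = 28141/550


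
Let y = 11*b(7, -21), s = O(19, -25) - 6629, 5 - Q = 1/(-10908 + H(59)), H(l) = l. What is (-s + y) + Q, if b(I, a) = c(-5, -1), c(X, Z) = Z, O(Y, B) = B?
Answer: 72124153/10849 ≈ 6648.0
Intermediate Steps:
b(I, a) = -1
Q = 54246/10849 (Q = 5 - 1/(-10908 + 59) = 5 - 1/(-10849) = 5 - 1*(-1/10849) = 5 + 1/10849 = 54246/10849 ≈ 5.0001)
s = -6654 (s = -25 - 6629 = -6654)
y = -11 (y = 11*(-1) = -11)
(-s + y) + Q = (-1*(-6654) - 11) + 54246/10849 = (6654 - 11) + 54246/10849 = 6643 + 54246/10849 = 72124153/10849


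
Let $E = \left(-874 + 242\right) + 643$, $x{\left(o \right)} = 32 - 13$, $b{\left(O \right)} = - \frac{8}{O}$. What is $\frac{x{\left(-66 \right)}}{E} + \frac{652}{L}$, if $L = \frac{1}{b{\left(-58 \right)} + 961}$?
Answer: $\frac{199905707}{319} \approx 6.2666 \cdot 10^{5}$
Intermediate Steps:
$x{\left(o \right)} = 19$
$L = \frac{29}{27873}$ ($L = \frac{1}{- \frac{8}{-58} + 961} = \frac{1}{\left(-8\right) \left(- \frac{1}{58}\right) + 961} = \frac{1}{\frac{4}{29} + 961} = \frac{1}{\frac{27873}{29}} = \frac{29}{27873} \approx 0.0010404$)
$E = 11$ ($E = -632 + 643 = 11$)
$\frac{x{\left(-66 \right)}}{E} + \frac{652}{L} = \frac{19}{11} + \frac{652}{\frac{29}{27873}} = 19 \cdot \frac{1}{11} + 652 \cdot \frac{27873}{29} = \frac{19}{11} + \frac{18173196}{29} = \frac{199905707}{319}$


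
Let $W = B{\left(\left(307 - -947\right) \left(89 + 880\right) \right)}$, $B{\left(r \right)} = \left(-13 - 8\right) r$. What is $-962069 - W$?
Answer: $24555577$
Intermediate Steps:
$B{\left(r \right)} = - 21 r$
$W = -25517646$ ($W = - 21 \left(307 - -947\right) \left(89 + 880\right) = - 21 \left(307 + 947\right) 969 = - 21 \cdot 1254 \cdot 969 = \left(-21\right) 1215126 = -25517646$)
$-962069 - W = -962069 - -25517646 = -962069 + 25517646 = 24555577$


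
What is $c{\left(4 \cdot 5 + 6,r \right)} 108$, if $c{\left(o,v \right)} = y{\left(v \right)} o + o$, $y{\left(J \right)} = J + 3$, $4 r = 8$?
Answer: $16848$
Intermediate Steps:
$r = 2$ ($r = \frac{1}{4} \cdot 8 = 2$)
$y{\left(J \right)} = 3 + J$
$c{\left(o,v \right)} = o + o \left(3 + v\right)$ ($c{\left(o,v \right)} = \left(3 + v\right) o + o = o \left(3 + v\right) + o = o + o \left(3 + v\right)$)
$c{\left(4 \cdot 5 + 6,r \right)} 108 = \left(4 \cdot 5 + 6\right) \left(4 + 2\right) 108 = \left(20 + 6\right) 6 \cdot 108 = 26 \cdot 6 \cdot 108 = 156 \cdot 108 = 16848$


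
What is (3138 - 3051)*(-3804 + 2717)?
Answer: -94569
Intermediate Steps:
(3138 - 3051)*(-3804 + 2717) = 87*(-1087) = -94569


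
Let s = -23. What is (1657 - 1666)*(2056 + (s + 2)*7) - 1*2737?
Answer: -19918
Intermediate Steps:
(1657 - 1666)*(2056 + (s + 2)*7) - 1*2737 = (1657 - 1666)*(2056 + (-23 + 2)*7) - 1*2737 = -9*(2056 - 21*7) - 2737 = -9*(2056 - 147) - 2737 = -9*1909 - 2737 = -17181 - 2737 = -19918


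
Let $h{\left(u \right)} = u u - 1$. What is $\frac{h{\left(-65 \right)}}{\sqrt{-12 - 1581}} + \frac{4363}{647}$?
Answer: $\frac{4363}{647} - \frac{1408 i \sqrt{177}}{177} \approx 6.7434 - 105.83 i$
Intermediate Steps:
$h{\left(u \right)} = -1 + u^{2}$ ($h{\left(u \right)} = u^{2} - 1 = -1 + u^{2}$)
$\frac{h{\left(-65 \right)}}{\sqrt{-12 - 1581}} + \frac{4363}{647} = \frac{-1 + \left(-65\right)^{2}}{\sqrt{-12 - 1581}} + \frac{4363}{647} = \frac{-1 + 4225}{\sqrt{-1593}} + 4363 \cdot \frac{1}{647} = \frac{4224}{3 i \sqrt{177}} + \frac{4363}{647} = 4224 \left(- \frac{i \sqrt{177}}{531}\right) + \frac{4363}{647} = - \frac{1408 i \sqrt{177}}{177} + \frac{4363}{647} = \frac{4363}{647} - \frac{1408 i \sqrt{177}}{177}$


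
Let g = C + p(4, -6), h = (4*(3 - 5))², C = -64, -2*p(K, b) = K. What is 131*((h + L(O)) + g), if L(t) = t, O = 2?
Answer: 0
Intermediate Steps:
p(K, b) = -K/2
h = 64 (h = (4*(-2))² = (-8)² = 64)
g = -66 (g = -64 - ½*4 = -64 - 2 = -66)
131*((h + L(O)) + g) = 131*((64 + 2) - 66) = 131*(66 - 66) = 131*0 = 0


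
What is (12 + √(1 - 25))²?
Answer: 120 + 48*I*√6 ≈ 120.0 + 117.58*I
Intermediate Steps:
(12 + √(1 - 25))² = (12 + √(-24))² = (12 + 2*I*√6)²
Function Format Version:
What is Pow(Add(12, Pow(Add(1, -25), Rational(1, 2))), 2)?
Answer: Add(120, Mul(48, I, Pow(6, Rational(1, 2)))) ≈ Add(120.00, Mul(117.58, I))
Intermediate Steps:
Pow(Add(12, Pow(Add(1, -25), Rational(1, 2))), 2) = Pow(Add(12, Pow(-24, Rational(1, 2))), 2) = Pow(Add(12, Mul(2, I, Pow(6, Rational(1, 2)))), 2)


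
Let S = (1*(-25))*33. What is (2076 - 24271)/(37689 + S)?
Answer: -22195/36864 ≈ -0.60208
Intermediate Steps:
S = -825 (S = -25*33 = -825)
(2076 - 24271)/(37689 + S) = (2076 - 24271)/(37689 - 825) = -22195/36864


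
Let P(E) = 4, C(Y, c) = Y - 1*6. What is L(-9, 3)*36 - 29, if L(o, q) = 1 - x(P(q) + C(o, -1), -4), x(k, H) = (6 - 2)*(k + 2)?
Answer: 1303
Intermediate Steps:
C(Y, c) = -6 + Y (C(Y, c) = Y - 6 = -6 + Y)
x(k, H) = 8 + 4*k (x(k, H) = 4*(2 + k) = 8 + 4*k)
L(o, q) = 1 - 4*o (L(o, q) = 1 - (8 + 4*(4 + (-6 + o))) = 1 - (8 + 4*(-2 + o)) = 1 - (8 + (-8 + 4*o)) = 1 - 4*o)
L(-9, 3)*36 - 29 = (1 - 4*(-9))*36 - 29 = (1 + 36)*36 - 29 = 37*36 - 29 = 1332 - 29 = 1303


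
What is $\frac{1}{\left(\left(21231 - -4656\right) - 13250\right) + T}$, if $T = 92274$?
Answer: $\frac{1}{104911} \approx 9.5319 \cdot 10^{-6}$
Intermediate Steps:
$\frac{1}{\left(\left(21231 - -4656\right) - 13250\right) + T} = \frac{1}{\left(\left(21231 - -4656\right) - 13250\right) + 92274} = \frac{1}{\left(\left(21231 + 4656\right) - 13250\right) + 92274} = \frac{1}{\left(25887 - 13250\right) + 92274} = \frac{1}{12637 + 92274} = \frac{1}{104911}$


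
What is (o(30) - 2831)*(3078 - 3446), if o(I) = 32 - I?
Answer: 1041072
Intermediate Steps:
(o(30) - 2831)*(3078 - 3446) = ((32 - 1*30) - 2831)*(3078 - 3446) = ((32 - 30) - 2831)*(-368) = (2 - 2831)*(-368) = -2829*(-368) = 1041072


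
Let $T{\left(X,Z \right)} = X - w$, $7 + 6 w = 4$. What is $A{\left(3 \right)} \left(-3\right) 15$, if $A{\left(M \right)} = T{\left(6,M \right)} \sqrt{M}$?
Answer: $- \frac{585 \sqrt{3}}{2} \approx -506.63$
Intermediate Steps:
$w = - \frac{1}{2}$ ($w = - \frac{7}{6} + \frac{1}{6} \cdot 4 = - \frac{7}{6} + \frac{2}{3} = - \frac{1}{2} \approx -0.5$)
$T{\left(X,Z \right)} = \frac{1}{2} + X$ ($T{\left(X,Z \right)} = X - - \frac{1}{2} = X + \frac{1}{2} = \frac{1}{2} + X$)
$A{\left(M \right)} = \frac{13 \sqrt{M}}{2}$ ($A{\left(M \right)} = \left(\frac{1}{2} + 6\right) \sqrt{M} = \frac{13 \sqrt{M}}{2}$)
$A{\left(3 \right)} \left(-3\right) 15 = \frac{13 \sqrt{3}}{2} \left(-3\right) 15 = - \frac{39 \sqrt{3}}{2} \cdot 15 = - \frac{585 \sqrt{3}}{2}$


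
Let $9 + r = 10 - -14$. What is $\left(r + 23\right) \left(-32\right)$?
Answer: $-1216$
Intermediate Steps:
$r = 15$ ($r = -9 + \left(10 - -14\right) = -9 + \left(10 + 14\right) = -9 + 24 = 15$)
$\left(r + 23\right) \left(-32\right) = \left(15 + 23\right) \left(-32\right) = 38 \left(-32\right) = -1216$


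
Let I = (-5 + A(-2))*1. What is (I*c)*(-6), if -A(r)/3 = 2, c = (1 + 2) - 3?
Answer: 0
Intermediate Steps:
c = 0 (c = 3 - 3 = 0)
A(r) = -6 (A(r) = -3*2 = -6)
I = -11 (I = (-5 - 6)*1 = -11*1 = -11)
(I*c)*(-6) = -11*0*(-6) = 0*(-6) = 0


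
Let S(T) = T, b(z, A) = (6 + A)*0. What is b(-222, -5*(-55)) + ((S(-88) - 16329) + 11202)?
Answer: -5215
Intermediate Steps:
b(z, A) = 0
b(-222, -5*(-55)) + ((S(-88) - 16329) + 11202) = 0 + ((-88 - 16329) + 11202) = 0 + (-16417 + 11202) = 0 - 5215 = -5215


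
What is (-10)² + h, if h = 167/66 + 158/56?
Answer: 97345/924 ≈ 105.35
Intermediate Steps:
h = 4945/924 (h = 167*(1/66) + 158*(1/56) = 167/66 + 79/28 = 4945/924 ≈ 5.3517)
(-10)² + h = (-10)² + 4945/924 = 100 + 4945/924 = 97345/924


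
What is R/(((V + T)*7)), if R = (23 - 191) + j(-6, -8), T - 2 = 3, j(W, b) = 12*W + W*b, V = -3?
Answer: -96/7 ≈ -13.714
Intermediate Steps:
T = 5 (T = 2 + 3 = 5)
R = -192 (R = (23 - 191) - 6*(12 - 8) = -168 - 6*4 = -168 - 24 = -192)
R/(((V + T)*7)) = -192*1/(7*(-3 + 5)) = -192/(2*7) = -192/14 = -192*1/14 = -96/7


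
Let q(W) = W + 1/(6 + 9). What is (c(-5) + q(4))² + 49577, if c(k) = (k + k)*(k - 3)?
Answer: 12744946/225 ≈ 56644.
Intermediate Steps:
q(W) = 1/15 + W (q(W) = W + 1/15 = 1/15 + W)
c(k) = 2*k*(-3 + k) (c(k) = (2*k)*(-3 + k) = 2*k*(-3 + k))
(c(-5) + q(4))² + 49577 = (2*(-5)*(-3 - 5) + (1/15 + 4))² + 49577 = (2*(-5)*(-8) + 61/15)² + 49577 = (80 + 61/15)² + 49577 = (1261/15)² + 49577 = 1590121/225 + 49577 = 12744946/225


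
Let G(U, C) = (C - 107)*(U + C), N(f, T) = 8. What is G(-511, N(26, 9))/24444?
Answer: 5533/2716 ≈ 2.0372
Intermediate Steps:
G(U, C) = (-107 + C)*(C + U)
G(-511, N(26, 9))/24444 = (8² - 107*8 - 107*(-511) + 8*(-511))/24444 = (64 - 856 + 54677 - 4088)*(1/24444) = 49797*(1/24444) = 5533/2716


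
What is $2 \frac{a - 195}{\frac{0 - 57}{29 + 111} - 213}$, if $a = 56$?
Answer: $\frac{38920}{29877} \approx 1.3027$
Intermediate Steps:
$2 \frac{a - 195}{\frac{0 - 57}{29 + 111} - 213} = 2 \frac{56 - 195}{\frac{0 - 57}{29 + 111} - 213} = 2 \left(- \frac{139}{- \frac{57}{140} - 213}\right) = 2 \left(- \frac{139}{- \frac{29877}{140}}\right) = 2 \left(\left(-139\right) \left(- \frac{140}{29877}\right)\right) = 2 \cdot \frac{19460}{29877} = \frac{38920}{29877}$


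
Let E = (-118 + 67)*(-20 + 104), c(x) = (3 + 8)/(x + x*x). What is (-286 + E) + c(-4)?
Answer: -54829/12 ≈ -4569.1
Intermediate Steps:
c(x) = 11/(x + x²)
E = -4284 (E = -51*84 = -4284)
(-286 + E) + c(-4) = (-286 - 4284) + 11/(-4*(1 - 4)) = -4570 + 11*(-¼)/(-3) = -4570 + 11*(-¼)*(-⅓) = -4570 + 11/12 = -54829/12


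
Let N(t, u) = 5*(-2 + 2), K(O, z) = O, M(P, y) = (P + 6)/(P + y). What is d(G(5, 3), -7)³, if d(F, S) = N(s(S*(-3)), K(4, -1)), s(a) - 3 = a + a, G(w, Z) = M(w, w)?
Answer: 0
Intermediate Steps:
M(P, y) = (6 + P)/(P + y)
G(w, Z) = (6 + w)/(2*w) (G(w, Z) = (6 + w)/(w + w) = (6 + w)/((2*w)) = (1/(2*w))*(6 + w) = (6 + w)/(2*w))
s(a) = 3 + 2*a (s(a) = 3 + (a + a) = 3 + 2*a)
N(t, u) = 0 (N(t, u) = 5*0 = 0)
d(F, S) = 0
d(G(5, 3), -7)³ = 0³ = 0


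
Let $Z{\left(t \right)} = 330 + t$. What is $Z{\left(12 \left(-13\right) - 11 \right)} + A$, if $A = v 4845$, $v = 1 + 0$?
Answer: $5008$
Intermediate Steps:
$v = 1$
$A = 4845$ ($A = 1 \cdot 4845 = 4845$)
$Z{\left(12 \left(-13\right) - 11 \right)} + A = \left(330 + \left(12 \left(-13\right) - 11\right)\right) + 4845 = \left(330 - 167\right) + 4845 = 163 + 4845 = 5008$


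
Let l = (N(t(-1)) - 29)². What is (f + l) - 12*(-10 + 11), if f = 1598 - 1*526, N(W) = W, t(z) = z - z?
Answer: 1901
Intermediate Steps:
t(z) = 0
l = 841 (l = (0 - 29)² = (-29)² = 841)
f = 1072 (f = 1598 - 526 = 1072)
(f + l) - 12*(-10 + 11) = (1072 + 841) - 12*(-10 + 11) = 1913 - 12*1 = 1913 - 12 = 1901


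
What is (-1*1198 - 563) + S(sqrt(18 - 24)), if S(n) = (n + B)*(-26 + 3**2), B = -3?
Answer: -1710 - 17*I*sqrt(6) ≈ -1710.0 - 41.641*I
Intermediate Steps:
S(n) = 51 - 17*n (S(n) = (n - 3)*(-26 + 3**2) = (-3 + n)*(-26 + 9) = (-3 + n)*(-17) = 51 - 17*n)
(-1*1198 - 563) + S(sqrt(18 - 24)) = (-1*1198 - 563) + (51 - 17*sqrt(18 - 24)) = (-1198 - 563) + (51 - 17*I*sqrt(6)) = -1761 + (51 - 17*I*sqrt(6)) = -1710 - 17*I*sqrt(6)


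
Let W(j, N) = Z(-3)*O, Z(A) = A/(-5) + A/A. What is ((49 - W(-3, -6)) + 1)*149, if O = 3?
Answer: 33674/5 ≈ 6734.8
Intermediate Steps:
Z(A) = 1 - A/5 (Z(A) = A*(-⅕) + 1 = -A/5 + 1 = 1 - A/5)
W(j, N) = 24/5 (W(j, N) = (1 - ⅕*(-3))*3 = (1 + ⅗)*3 = (8/5)*3 = 24/5)
((49 - W(-3, -6)) + 1)*149 = ((49 - 1*24/5) + 1)*149 = ((49 - 24/5) + 1)*149 = (221/5 + 1)*149 = (226/5)*149 = 33674/5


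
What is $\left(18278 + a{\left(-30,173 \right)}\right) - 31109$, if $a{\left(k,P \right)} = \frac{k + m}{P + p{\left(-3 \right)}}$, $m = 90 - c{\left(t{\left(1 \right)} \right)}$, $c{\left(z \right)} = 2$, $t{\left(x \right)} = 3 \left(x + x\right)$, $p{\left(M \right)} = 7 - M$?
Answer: $- \frac{2348015}{183} \approx -12831.0$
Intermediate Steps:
$t{\left(x \right)} = 6 x$ ($t{\left(x \right)} = 3 \cdot 2 x = 6 x$)
$m = 88$ ($m = 90 - 2 = 88$)
$a{\left(k,P \right)} = \frac{88 + k}{10 + P}$ ($a{\left(k,P \right)} = \frac{k + 88}{P + \left(7 - -3\right)} = \frac{88 + k}{P + \left(7 + 3\right)} = \frac{88 + k}{P + 10} = \frac{88 + k}{10 + P}$)
$\left(18278 + a{\left(-30,173 \right)}\right) - 31109 = \left(18278 + \frac{88 - 30}{10 + 173}\right) - 31109 = \left(18278 + \frac{1}{183} \cdot 58\right) - 31109 = \left(18278 + \frac{58}{183}\right) - 31109 = \frac{3344932}{183} - 31109 = - \frac{2348015}{183}$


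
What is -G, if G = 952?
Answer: -952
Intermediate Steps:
-G = -1*952 = -952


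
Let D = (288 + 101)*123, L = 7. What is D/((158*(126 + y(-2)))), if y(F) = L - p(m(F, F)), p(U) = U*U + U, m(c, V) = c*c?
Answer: 47847/17854 ≈ 2.6799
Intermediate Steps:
m(c, V) = c²
p(U) = U + U² (p(U) = U² + U = U + U²)
y(F) = 7 - F²*(1 + F²)
D = 47847 (D = 389*123 = 47847)
D/((158*(126 + y(-2)))) = 47847/((158*(126 + (7 - 1*(-2)² - 1*(-2)⁴)))) = 47847/((158*(126 + (7 - 1*4 - 1*16)))) = 47847/((158*(126 + (7 - 4 - 16)))) = 47847/((158*(126 - 13))) = 47847/((158*113)) = 47847/17854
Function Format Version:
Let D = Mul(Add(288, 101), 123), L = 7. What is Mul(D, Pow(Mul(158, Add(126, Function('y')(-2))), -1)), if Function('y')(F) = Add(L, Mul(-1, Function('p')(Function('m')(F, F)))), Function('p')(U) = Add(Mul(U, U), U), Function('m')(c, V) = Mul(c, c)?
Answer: Rational(47847, 17854) ≈ 2.6799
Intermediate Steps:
Function('m')(c, V) = Pow(c, 2)
Function('p')(U) = Add(U, Pow(U, 2)) (Function('p')(U) = Add(Pow(U, 2), U) = Add(U, Pow(U, 2)))
Function('y')(F) = Add(7, Mul(-1, Pow(F, 2), Add(1, Pow(F, 2)))) (Function('y')(F) = Add(7, Mul(-1, Mul(Pow(F, 2), Add(1, Pow(F, 2))))) = Add(7, Mul(-1, Pow(F, 2), Add(1, Pow(F, 2)))))
D = 47847 (D = Mul(389, 123) = 47847)
Mul(D, Pow(Mul(158, Add(126, Function('y')(-2))), -1)) = Mul(47847, Pow(Mul(158, Add(126, Add(7, Mul(-1, Pow(-2, 2)), Mul(-1, Pow(-2, 4))))), -1)) = Mul(47847, Pow(Mul(158, Add(126, Add(7, Mul(-1, 4), Mul(-1, 16)))), -1)) = Mul(47847, Pow(Mul(158, Add(126, Add(7, -4, -16))), -1)) = Mul(47847, Pow(Mul(158, Add(126, -13)), -1)) = Mul(47847, Pow(Mul(158, 113), -1)) = Mul(47847, Pow(17854, -1)) = Mul(47847, Rational(1, 17854)) = Rational(47847, 17854)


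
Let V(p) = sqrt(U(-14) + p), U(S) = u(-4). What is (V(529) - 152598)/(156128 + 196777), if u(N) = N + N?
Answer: -50866/117635 + sqrt(521)/352905 ≈ -0.43234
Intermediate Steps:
u(N) = 2*N
U(S) = -8 (U(S) = 2*(-4) = -8)
V(p) = sqrt(-8 + p)
(V(529) - 152598)/(156128 + 196777) = (sqrt(-8 + 529) - 152598)/(156128 + 196777) = (sqrt(521) - 152598)/352905 = (-152598 + sqrt(521))*(1/352905) = -50866/117635 + sqrt(521)/352905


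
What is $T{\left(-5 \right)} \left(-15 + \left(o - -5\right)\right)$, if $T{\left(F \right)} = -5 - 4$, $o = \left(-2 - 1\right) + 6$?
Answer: $63$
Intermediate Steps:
$o = 3$ ($o = -3 + 6 = 3$)
$T{\left(F \right)} = -9$ ($T{\left(F \right)} = -5 - 4 = -9$)
$T{\left(-5 \right)} \left(-15 + \left(o - -5\right)\right) = - 9 \left(-15 + \left(3 - -5\right)\right) = - 9 \left(-15 + \left(3 + 5\right)\right) = - 9 \left(-15 + 8\right) = \left(-9\right) \left(-7\right) = 63$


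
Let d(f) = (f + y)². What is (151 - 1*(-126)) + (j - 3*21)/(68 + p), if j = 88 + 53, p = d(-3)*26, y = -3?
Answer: 139093/502 ≈ 277.08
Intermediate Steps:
d(f) = (-3 + f)² (d(f) = (f - 3)² = (-3 + f)²)
p = 936 (p = (-3 - 3)²*26 = (-6)²*26 = 36*26 = 936)
j = 141
(151 - 1*(-126)) + (j - 3*21)/(68 + p) = (151 - 1*(-126)) + (141 - 3*21)/(68 + 936) = (151 + 126) + (141 - 63)/1004 = 277 + 78*(1/1004) = 277 + 39/502 = 139093/502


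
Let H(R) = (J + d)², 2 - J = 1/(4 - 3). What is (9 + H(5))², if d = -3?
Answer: 169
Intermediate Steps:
J = 1 (J = 2 - 1/(4 - 3) = 2 - 1/1 = 2 - 1*1 = 2 - 1 = 1)
H(R) = 4 (H(R) = (1 - 3)² = (-2)² = 4)
(9 + H(5))² = (9 + 4)² = 13² = 169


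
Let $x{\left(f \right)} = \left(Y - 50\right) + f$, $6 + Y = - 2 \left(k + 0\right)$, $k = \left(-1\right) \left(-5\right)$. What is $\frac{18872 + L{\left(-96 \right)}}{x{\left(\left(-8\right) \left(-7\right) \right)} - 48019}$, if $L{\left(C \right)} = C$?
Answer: $- \frac{18776}{48029} \approx -0.39093$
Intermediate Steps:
$k = 5$
$Y = -16$ ($Y = -6 - 2 \left(5 + 0\right) = -6 - 10 = -16$)
$x{\left(f \right)} = -66 + f$ ($x{\left(f \right)} = \left(-16 - 50\right) + f = -66 + f$)
$\frac{18872 + L{\left(-96 \right)}}{x{\left(\left(-8\right) \left(-7\right) \right)} - 48019} = \frac{18872 - 96}{\left(-66 - -56\right) - 48019} = \frac{18776}{\left(-66 + 56\right) - 48019} = \frac{18776}{-10 - 48019} = \frac{18776}{-48029} = 18776 \left(- \frac{1}{48029}\right) = - \frac{18776}{48029}$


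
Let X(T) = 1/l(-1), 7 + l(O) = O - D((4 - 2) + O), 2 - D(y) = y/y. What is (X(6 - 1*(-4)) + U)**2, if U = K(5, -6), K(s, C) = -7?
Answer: 4096/81 ≈ 50.568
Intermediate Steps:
D(y) = 1 (D(y) = 2 - y/y = 2 - 1*1 = 2 - 1 = 1)
U = -7
l(O) = -8 + O (l(O) = -7 + (O - 1*1) = -7 + (O - 1) = -7 + (-1 + O) = -8 + O)
X(T) = -1/9 (X(T) = 1/(-8 - 1) = 1/(-9) = -1/9)
(X(6 - 1*(-4)) + U)**2 = (-1/9 - 7)**2 = (-64/9)**2 = 4096/81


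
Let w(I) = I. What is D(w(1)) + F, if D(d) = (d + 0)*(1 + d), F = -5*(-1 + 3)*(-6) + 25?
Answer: 87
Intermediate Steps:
F = 85 (F = -5*2*(-6) + 25 = -10*(-6) + 25 = 60 + 25 = 85)
D(d) = d*(1 + d)
D(w(1)) + F = 1*(1 + 1) + 85 = 1*2 + 85 = 2 + 85 = 87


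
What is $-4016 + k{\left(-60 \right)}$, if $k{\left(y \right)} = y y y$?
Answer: $-220016$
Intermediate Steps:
$k{\left(y \right)} = y^{3}$ ($k{\left(y \right)} = y^{2} y = y^{3}$)
$-4016 + k{\left(-60 \right)} = -4016 + \left(-60\right)^{3} = -4016 - 216000 = -220016$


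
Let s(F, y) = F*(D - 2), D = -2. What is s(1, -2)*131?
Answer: -524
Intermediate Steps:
s(F, y) = -4*F (s(F, y) = F*(-2 - 2) = F*(-4) = -4*F)
s(1, -2)*131 = -4*1*131 = -4*131 = -524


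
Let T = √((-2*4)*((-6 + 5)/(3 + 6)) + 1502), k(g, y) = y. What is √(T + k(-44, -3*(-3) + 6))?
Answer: √(135 + 3*√13526)/3 ≈ 7.3326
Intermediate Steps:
T = √13526/3 (T = √(-(-8)/9 + 1502) = √(-8*(-⅑) + 1502) = √(8/9 + 1502) = √(13526/9) = √13526/3 ≈ 38.767)
√(T + k(-44, -3*(-3) + 6)) = √(√13526/3 + (-3*(-3) + 6)) = √(√13526/3 + (9 + 6)) = √(√13526/3 + 15) = √(15 + √13526/3)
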